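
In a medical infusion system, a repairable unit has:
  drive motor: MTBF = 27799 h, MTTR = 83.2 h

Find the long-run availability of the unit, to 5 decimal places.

A(drive motor) = MTBF/(MTBF+MTTR) = 27799/(27799+83.2) = 0.99702

0.99702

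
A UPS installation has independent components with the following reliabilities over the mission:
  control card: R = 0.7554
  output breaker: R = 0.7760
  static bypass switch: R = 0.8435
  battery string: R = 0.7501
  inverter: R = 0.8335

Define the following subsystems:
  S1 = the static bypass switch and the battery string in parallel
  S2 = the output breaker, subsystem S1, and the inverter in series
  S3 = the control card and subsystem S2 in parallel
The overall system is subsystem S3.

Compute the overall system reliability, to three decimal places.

Parallel (static bypass switch and battery string): 1 − (1 − 0.84350)(1 − 0.75010) = 0.96089
Series (output breaker, [0.96089], and inverter): 0.77600 × 0.96089 × 0.83350 = 0.62150
Parallel (control card and [0.62150]): 1 − (1 − 0.75540)(1 − 0.62150) = 0.907

0.907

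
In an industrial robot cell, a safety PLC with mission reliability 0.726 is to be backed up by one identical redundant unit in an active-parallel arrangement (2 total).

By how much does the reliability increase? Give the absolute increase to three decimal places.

R_before = 0.726
R_after = 1 − (1 − 0.726)^2 = 0.925
ΔR = 0.925 − 0.726 = 0.199

0.199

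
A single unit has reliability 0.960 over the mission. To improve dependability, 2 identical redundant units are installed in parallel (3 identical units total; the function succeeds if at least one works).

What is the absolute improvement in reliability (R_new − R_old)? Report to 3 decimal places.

0.040

R_before = 0.960
R_after = 1 − (1 − 0.960)^3 = 1.000
ΔR = 1.000 − 0.960 = 0.040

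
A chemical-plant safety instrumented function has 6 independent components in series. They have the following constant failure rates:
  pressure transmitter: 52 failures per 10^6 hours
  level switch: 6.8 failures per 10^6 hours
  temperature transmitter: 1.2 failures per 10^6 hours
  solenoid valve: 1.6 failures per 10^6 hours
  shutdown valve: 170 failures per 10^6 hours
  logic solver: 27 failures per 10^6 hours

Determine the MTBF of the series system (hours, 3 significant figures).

3870

Series of exponential components: λ_sys = Σ λ_i
λ_sys = 0.000052 + 0.0000068 + 0.0000012 + 0.0000016 + 0.00017 + 0.000027 = 2.5860e-04 /h
MTBF = 1 / λ_sys = 3870 h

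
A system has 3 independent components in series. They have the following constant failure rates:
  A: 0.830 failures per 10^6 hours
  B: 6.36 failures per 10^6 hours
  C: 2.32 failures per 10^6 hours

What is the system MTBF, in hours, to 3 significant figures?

105000

Series of exponential components: λ_sys = Σ λ_i
λ_sys = 0.000000830 + 0.00000636 + 0.00000232 = 9.5100e-06 /h
MTBF = 1 / λ_sys = 105000 h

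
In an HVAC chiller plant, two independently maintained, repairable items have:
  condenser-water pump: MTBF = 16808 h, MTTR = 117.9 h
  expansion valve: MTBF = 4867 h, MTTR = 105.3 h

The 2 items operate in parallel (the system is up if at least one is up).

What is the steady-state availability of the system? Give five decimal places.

A(condenser-water pump) = MTBF/(MTBF+MTTR) = 16808/(16808+117.9) = 0.993034
A(expansion valve) = MTBF/(MTBF+MTTR) = 4867/(4867+105.3) = 0.978823
Parallel availability: 1 − (1 − 0.993034)(1 − 0.978823) = 0.99985

0.99985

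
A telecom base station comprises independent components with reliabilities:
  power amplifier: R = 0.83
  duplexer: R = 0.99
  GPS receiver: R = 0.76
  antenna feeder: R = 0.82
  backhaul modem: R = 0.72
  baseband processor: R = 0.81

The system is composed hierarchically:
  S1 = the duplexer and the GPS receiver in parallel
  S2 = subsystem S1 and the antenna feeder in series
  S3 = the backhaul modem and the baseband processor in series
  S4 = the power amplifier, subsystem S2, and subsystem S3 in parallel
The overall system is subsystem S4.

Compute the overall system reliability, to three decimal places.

Parallel (duplexer and GPS receiver): 1 − (1 − 0.99000)(1 − 0.76000) = 0.99760
Series ([0.99760] and antenna feeder): 0.99760 × 0.82000 = 0.81803
Series (backhaul modem and baseband processor): 0.72000 × 0.81000 = 0.58320
Parallel (power amplifier, [0.81803], and [0.58320]): 1 − (1 − 0.83000)(1 − 0.81803)(1 − 0.58320) = 0.987

0.987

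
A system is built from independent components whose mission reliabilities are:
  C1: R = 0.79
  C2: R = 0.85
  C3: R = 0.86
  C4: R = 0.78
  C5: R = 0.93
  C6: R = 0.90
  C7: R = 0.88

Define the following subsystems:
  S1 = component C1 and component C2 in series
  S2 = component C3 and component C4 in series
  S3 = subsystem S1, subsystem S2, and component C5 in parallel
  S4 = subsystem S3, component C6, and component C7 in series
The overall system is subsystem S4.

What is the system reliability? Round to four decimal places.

0.7860

Series (C1 and C2): 0.790000 × 0.850000 = 0.671500
Series (C3 and C4): 0.860000 × 0.780000 = 0.670800
Parallel ([0.671500], [0.670800], and C5): 1 − (1 − 0.671500)(1 − 0.670800)(1 − 0.930000) = 0.992430
Series ([0.992430], C6, and C7): 0.992430 × 0.900000 × 0.880000 = 0.7860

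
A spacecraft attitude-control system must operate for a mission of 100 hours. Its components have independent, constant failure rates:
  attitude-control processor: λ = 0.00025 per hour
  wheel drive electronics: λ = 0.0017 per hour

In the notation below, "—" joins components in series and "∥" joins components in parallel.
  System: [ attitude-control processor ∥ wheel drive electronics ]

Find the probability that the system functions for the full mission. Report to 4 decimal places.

R(attitude-control processor) = exp(−0.00025 × 100) = 0.975310
R(wheel drive electronics) = exp(−0.0017 × 100) = 0.843665
Parallel (attitude-control processor and wheel drive electronics): 1 − (1 − 0.975310)(1 − 0.843665) = 0.9961

0.9961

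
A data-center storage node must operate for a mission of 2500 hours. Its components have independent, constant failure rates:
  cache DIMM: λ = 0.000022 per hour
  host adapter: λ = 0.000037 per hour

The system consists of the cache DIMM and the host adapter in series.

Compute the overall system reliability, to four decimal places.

0.8629

R(cache DIMM) = exp(−0.000022 × 2500) = 0.946485
R(host adapter) = exp(−0.000037 × 2500) = 0.911649
Series (cache DIMM and host adapter): 0.946485 × 0.911649 = 0.8629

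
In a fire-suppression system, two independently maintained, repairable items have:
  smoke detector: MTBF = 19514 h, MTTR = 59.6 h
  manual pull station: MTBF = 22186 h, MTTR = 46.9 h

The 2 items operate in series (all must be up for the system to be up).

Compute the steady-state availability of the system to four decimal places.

A(smoke detector) = MTBF/(MTBF+MTTR) = 19514/(19514+59.6) = 0.996955
A(manual pull station) = MTBF/(MTBF+MTTR) = 22186/(22186+46.9) = 0.997891
Series availability: 0.996955 × 0.997891 = 0.9949

0.9949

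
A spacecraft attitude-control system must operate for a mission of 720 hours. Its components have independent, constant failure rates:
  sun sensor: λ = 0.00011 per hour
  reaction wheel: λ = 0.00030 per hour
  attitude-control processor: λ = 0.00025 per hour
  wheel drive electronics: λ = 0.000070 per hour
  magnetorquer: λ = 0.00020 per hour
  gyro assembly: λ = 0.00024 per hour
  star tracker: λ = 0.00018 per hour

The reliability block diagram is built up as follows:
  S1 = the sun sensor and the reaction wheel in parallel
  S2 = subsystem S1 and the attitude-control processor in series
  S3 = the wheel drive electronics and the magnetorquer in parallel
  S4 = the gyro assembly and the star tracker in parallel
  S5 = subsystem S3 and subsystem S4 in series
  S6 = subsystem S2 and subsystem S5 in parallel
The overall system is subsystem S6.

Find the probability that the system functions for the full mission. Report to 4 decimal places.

0.9954

R(sun sensor) = exp(−0.00011 × 720) = 0.923855
R(reaction wheel) = exp(−0.00030 × 720) = 0.805735
R(attitude-control processor) = exp(−0.00025 × 720) = 0.835270
R(wheel drive electronics) = exp(−0.000070 × 720) = 0.950849
R(magnetorquer) = exp(−0.00020 × 720) = 0.865888
R(gyro assembly) = exp(−0.00024 × 720) = 0.841306
R(star tracker) = exp(−0.00018 × 720) = 0.878447
Parallel (sun sensor and reaction wheel): 1 − (1 − 0.923855)(1 − 0.805735) = 0.985208
Series ([0.985208] and attitude-control processor): 0.985208 × 0.835270 = 0.822915
Parallel (wheel drive electronics and magnetorquer): 1 − (1 − 0.950849)(1 − 0.865888) = 0.993408
Parallel (gyro assembly and star tracker): 1 − (1 − 0.841306)(1 − 0.878447) = 0.980710
Series ([0.993408] and [0.980710]): 0.993408 × 0.980710 = 0.974245
Parallel ([0.822915] and [0.974245]): 1 − (1 − 0.822915)(1 − 0.974245) = 0.9954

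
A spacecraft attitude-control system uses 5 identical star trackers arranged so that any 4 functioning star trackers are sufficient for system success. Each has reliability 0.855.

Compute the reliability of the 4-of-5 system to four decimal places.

R = Σ_{i=4}^{5} C(5,i) p^i (1−p)^{5−i} with p = 0.855
C(5,4)·0.855^4·0.145^1 = 0.387438
C(5,5)·0.855^5·0.145^0 = 0.456910
Sum = 0.8443

0.8443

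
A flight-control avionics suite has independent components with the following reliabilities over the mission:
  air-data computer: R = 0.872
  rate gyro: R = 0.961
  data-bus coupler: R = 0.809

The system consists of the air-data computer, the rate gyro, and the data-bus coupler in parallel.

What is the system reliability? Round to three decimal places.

Parallel (air-data computer, rate gyro, and data-bus coupler): 1 − (1 − 0.87200)(1 − 0.96100)(1 − 0.80900) = 0.999

0.999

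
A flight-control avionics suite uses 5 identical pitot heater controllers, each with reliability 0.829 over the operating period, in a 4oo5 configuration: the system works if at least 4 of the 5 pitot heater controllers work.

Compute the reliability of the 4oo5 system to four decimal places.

R = Σ_{i=4}^{5} C(5,i) p^i (1−p)^{5−i} with p = 0.829
C(5,4)·0.829^4·0.171^1 = 0.403817
C(5,5)·0.829^5·0.171^0 = 0.391537
Sum = 0.7954

0.7954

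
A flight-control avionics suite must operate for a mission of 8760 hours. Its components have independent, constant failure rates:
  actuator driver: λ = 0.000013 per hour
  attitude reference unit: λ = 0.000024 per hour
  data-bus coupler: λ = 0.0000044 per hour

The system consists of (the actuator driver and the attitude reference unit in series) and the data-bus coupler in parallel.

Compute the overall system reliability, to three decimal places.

R(actuator driver) = exp(−0.000013 × 8760) = 0.89237
R(attitude reference unit) = exp(−0.000024 × 8760) = 0.81039
R(data-bus coupler) = exp(−0.0000044 × 8760) = 0.96219
Series (actuator driver and attitude reference unit): 0.89237 × 0.81039 = 0.72317
Parallel ([0.72317] and data-bus coupler): 1 − (1 − 0.72317)(1 − 0.96219) = 0.990

0.990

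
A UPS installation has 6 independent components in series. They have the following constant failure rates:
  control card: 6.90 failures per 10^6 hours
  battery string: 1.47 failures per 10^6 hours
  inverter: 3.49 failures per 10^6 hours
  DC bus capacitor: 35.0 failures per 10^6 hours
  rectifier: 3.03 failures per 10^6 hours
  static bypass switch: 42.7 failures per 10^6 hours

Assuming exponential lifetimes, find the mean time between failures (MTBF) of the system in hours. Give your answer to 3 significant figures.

Series of exponential components: λ_sys = Σ λ_i
λ_sys = 0.00000690 + 0.00000147 + 0.00000349 + 0.0000350 + 0.00000303 + 0.0000427 = 9.2590e-05 /h
MTBF = 1 / λ_sys = 10800 h

10800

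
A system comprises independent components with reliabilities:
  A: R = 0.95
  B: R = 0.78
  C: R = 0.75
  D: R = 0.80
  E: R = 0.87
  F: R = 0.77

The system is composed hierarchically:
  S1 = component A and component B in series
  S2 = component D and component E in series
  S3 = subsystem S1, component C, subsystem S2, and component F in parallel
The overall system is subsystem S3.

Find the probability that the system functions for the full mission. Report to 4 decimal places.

0.9955

Series (A and B): 0.950000 × 0.780000 = 0.741000
Series (D and E): 0.800000 × 0.870000 = 0.696000
Parallel ([0.741000], C, [0.696000], and F): 1 − (1 − 0.741000)(1 − 0.750000)(1 − 0.696000)(1 − 0.770000) = 0.9955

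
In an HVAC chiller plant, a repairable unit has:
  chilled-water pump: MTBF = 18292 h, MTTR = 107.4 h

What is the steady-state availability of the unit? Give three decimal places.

0.994

A(chilled-water pump) = MTBF/(MTBF+MTTR) = 18292/(18292+107.4) = 0.994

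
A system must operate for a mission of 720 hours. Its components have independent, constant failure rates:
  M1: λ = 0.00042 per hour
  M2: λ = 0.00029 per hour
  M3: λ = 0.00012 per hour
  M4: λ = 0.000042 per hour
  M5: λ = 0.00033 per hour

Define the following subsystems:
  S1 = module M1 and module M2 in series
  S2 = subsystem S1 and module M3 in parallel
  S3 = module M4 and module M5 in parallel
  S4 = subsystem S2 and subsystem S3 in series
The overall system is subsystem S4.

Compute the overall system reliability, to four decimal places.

0.9608

R(M1) = exp(−0.00042 × 720) = 0.739042
R(M2) = exp(−0.00029 × 720) = 0.811558
R(M3) = exp(−0.00012 × 720) = 0.917227
R(M4) = exp(−0.000042 × 720) = 0.970213
R(M5) = exp(−0.00033 × 720) = 0.788518
Series (M1 and M2): 0.739042 × 0.811558 = 0.599775
Parallel ([0.599775] and M3): 1 − (1 − 0.599775)(1 − 0.917227) = 0.966872
Parallel (M4 and M5): 1 − (1 − 0.970213)(1 − 0.788518) = 0.993701
Series ([0.966872] and [0.993701]): 0.966872 × 0.993701 = 0.9608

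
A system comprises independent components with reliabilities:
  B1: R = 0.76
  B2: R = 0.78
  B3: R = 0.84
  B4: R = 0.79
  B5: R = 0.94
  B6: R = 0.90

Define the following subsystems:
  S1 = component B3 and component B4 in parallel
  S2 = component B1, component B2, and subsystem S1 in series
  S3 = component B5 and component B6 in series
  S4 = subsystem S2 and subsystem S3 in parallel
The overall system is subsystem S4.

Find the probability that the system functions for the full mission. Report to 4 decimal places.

Parallel (B3 and B4): 1 − (1 − 0.840000)(1 − 0.790000) = 0.966400
Series (B1, B2, and [0.966400]): 0.760000 × 0.780000 × 0.966400 = 0.572882
Series (B5 and B6): 0.940000 × 0.900000 = 0.846000
Parallel ([0.572882] and [0.846000]): 1 − (1 − 0.572882)(1 − 0.846000) = 0.9342

0.9342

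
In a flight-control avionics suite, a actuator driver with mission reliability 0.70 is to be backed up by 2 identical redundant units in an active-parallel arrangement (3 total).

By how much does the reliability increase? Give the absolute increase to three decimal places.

R_before = 0.70
R_after = 1 − (1 − 0.70)^3 = 0.973
ΔR = 0.973 − 0.70 = 0.273

0.273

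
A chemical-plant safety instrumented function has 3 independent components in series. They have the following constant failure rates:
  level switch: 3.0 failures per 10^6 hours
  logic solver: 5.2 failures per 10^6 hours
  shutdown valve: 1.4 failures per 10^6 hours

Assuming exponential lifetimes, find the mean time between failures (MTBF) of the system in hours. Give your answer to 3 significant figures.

Series of exponential components: λ_sys = Σ λ_i
λ_sys = 0.0000030 + 0.0000052 + 0.0000014 = 9.6000e-06 /h
MTBF = 1 / λ_sys = 104000 h

104000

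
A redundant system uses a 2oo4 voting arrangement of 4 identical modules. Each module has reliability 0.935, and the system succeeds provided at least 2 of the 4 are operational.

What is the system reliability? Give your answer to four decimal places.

R = Σ_{i=2}^{4} C(4,i) p^i (1−p)^{4−i} with p = 0.935
C(4,2)·0.935^2·0.065^2 = 0.022162
C(4,3)·0.935^3·0.065^1 = 0.212524
C(4,4)·0.935^4·0.065^0 = 0.764269
Sum = 0.9990

0.9990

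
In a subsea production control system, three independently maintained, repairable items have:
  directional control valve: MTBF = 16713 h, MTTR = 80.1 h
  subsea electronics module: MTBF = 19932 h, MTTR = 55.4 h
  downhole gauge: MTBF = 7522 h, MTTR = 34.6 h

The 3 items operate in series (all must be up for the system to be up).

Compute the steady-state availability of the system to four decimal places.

0.9879

A(directional control valve) = MTBF/(MTBF+MTTR) = 16713/(16713+80.1) = 0.995230
A(subsea electronics module) = MTBF/(MTBF+MTTR) = 19932/(19932+55.4) = 0.997228
A(downhole gauge) = MTBF/(MTBF+MTTR) = 7522/(7522+34.6) = 0.995421
Series availability: 0.995230 × 0.997228 × 0.995421 = 0.9879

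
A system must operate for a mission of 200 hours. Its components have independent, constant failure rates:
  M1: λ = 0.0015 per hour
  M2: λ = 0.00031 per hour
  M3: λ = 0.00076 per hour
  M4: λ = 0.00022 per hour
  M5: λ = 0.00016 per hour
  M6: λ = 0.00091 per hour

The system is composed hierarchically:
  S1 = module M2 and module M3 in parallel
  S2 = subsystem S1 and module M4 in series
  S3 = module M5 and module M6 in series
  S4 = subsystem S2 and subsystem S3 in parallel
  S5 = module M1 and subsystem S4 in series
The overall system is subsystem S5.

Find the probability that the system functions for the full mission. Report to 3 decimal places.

0.734

R(M1) = exp(−0.0015 × 200) = 0.74082
R(M2) = exp(−0.00031 × 200) = 0.93988
R(M3) = exp(−0.00076 × 200) = 0.85899
R(M4) = exp(−0.00022 × 200) = 0.95695
R(M5) = exp(−0.00016 × 200) = 0.96851
R(M6) = exp(−0.00091 × 200) = 0.83360
Parallel (M2 and M3): 1 − (1 − 0.93988)(1 − 0.85899) = 0.99152
Series ([0.99152] and M4): 0.99152 × 0.95695 = 0.94884
Series (M5 and M6): 0.96851 × 0.83360 = 0.80735
Parallel ([0.94884] and [0.80735]): 1 − (1 − 0.94884)(1 − 0.80735) = 0.99014
Series (M1 and [0.99014]): 0.74082 × 0.99014 = 0.734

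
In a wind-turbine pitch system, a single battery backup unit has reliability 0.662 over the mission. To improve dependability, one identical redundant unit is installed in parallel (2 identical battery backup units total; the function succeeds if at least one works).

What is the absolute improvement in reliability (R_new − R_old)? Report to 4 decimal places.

0.2238

R_before = 0.662
R_after = 1 − (1 − 0.662)^2 = 0.8858
ΔR = 0.8858 − 0.662 = 0.2238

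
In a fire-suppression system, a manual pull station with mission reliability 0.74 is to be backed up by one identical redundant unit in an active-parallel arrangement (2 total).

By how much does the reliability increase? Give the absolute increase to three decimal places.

0.192

R_before = 0.74
R_after = 1 − (1 − 0.74)^2 = 0.932
ΔR = 0.932 − 0.74 = 0.192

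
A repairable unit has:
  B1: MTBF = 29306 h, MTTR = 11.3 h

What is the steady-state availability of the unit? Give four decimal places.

A(B1) = MTBF/(MTBF+MTTR) = 29306/(29306+11.3) = 0.9996

0.9996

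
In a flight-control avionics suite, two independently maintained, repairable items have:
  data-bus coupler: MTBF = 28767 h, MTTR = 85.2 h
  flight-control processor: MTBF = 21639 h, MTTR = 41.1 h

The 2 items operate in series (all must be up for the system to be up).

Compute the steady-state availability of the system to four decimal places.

A(data-bus coupler) = MTBF/(MTBF+MTTR) = 28767/(28767+85.2) = 0.997047
A(flight-control processor) = MTBF/(MTBF+MTTR) = 21639/(21639+41.1) = 0.998104
Series availability: 0.997047 × 0.998104 = 0.9952

0.9952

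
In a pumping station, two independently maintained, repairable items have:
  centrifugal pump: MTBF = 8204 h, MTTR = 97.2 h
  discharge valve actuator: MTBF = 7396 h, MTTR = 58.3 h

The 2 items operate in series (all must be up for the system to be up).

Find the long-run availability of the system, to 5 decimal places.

A(centrifugal pump) = MTBF/(MTBF+MTTR) = 8204/(8204+97.2) = 0.988291
A(discharge valve actuator) = MTBF/(MTBF+MTTR) = 7396/(7396+58.3) = 0.992179
Series availability: 0.988291 × 0.992179 = 0.98056

0.98056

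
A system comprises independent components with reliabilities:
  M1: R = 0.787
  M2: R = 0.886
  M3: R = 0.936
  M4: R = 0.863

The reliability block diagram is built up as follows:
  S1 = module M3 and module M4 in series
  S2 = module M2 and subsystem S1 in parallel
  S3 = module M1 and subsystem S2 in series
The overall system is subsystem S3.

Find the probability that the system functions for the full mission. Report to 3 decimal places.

Series (M3 and M4): 0.93600 × 0.86300 = 0.80777
Parallel (M2 and [0.80777]): 1 − (1 − 0.88600)(1 − 0.80777) = 0.97809
Series (M1 and [0.97809]): 0.78700 × 0.97809 = 0.770

0.770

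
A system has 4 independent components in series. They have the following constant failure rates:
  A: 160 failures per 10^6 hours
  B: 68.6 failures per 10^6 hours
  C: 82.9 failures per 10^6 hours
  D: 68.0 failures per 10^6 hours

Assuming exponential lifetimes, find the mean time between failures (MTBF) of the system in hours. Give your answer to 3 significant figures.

2640

Series of exponential components: λ_sys = Σ λ_i
λ_sys = 0.000160 + 0.0000686 + 0.0000829 + 0.0000680 = 3.7950e-04 /h
MTBF = 1 / λ_sys = 2640 h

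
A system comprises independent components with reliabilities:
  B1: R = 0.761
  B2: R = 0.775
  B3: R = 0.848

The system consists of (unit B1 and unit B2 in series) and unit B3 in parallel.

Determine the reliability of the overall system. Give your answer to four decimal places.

0.9376

Series (B1 and B2): 0.761000 × 0.775000 = 0.589775
Parallel ([0.589775] and B3): 1 − (1 − 0.589775)(1 − 0.848000) = 0.9376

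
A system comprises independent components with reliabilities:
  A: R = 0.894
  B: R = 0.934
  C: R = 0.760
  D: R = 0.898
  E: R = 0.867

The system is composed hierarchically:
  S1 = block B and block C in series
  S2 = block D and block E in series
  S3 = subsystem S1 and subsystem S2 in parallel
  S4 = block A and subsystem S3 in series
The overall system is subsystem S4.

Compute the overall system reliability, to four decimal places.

0.8366

Series (B and C): 0.934000 × 0.760000 = 0.709840
Series (D and E): 0.898000 × 0.867000 = 0.778566
Parallel ([0.709840] and [0.778566]): 1 − (1 − 0.709840)(1 − 0.778566) = 0.935749
Series (A and [0.935749]): 0.894000 × 0.935749 = 0.8366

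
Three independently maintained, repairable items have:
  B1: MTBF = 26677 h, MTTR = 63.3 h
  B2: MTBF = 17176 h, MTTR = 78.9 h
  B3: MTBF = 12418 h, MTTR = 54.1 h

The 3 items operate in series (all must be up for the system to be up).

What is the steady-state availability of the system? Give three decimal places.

0.989

A(B1) = MTBF/(MTBF+MTTR) = 26677/(26677+63.3) = 0.997633
A(B2) = MTBF/(MTBF+MTTR) = 17176/(17176+78.9) = 0.995427
A(B3) = MTBF/(MTBF+MTTR) = 12418/(12418+54.1) = 0.995662
Series availability: 0.997633 × 0.995427 × 0.995662 = 0.989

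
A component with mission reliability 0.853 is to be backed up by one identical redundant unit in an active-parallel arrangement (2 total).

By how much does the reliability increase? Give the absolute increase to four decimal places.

0.1254

R_before = 0.853
R_after = 1 − (1 − 0.853)^2 = 0.9784
ΔR = 0.9784 − 0.853 = 0.1254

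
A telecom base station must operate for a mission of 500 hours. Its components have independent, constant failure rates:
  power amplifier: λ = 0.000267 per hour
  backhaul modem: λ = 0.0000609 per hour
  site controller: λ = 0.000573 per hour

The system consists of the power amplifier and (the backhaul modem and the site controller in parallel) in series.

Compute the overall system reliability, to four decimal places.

R(power amplifier) = exp(−0.000267 × 500) = 0.875027
R(backhaul modem) = exp(−0.0000609 × 500) = 0.970009
R(site controller) = exp(−0.000573 × 500) = 0.750887
Parallel (backhaul modem and site controller): 1 − (1 − 0.970009)(1 − 0.750887) = 0.992529
Series (power amplifier and [0.992529]): 0.875027 × 0.992529 = 0.8685

0.8685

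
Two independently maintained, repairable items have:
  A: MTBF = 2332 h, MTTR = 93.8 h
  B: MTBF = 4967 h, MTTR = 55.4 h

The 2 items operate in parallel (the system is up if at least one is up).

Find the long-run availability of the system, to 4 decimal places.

A(A) = MTBF/(MTBF+MTTR) = 2332/(2332+93.8) = 0.961332
A(B) = MTBF/(MTBF+MTTR) = 4967/(4967+55.4) = 0.988969
Parallel availability: 1 − (1 − 0.961332)(1 − 0.988969) = 0.9996

0.9996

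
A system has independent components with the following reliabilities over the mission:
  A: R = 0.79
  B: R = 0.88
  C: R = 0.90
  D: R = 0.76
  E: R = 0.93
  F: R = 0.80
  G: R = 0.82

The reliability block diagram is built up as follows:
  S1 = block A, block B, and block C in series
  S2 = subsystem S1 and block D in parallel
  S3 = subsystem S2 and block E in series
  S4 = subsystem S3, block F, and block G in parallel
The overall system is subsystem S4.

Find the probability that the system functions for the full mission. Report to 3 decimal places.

Series (A, B, and C): 0.79000 × 0.88000 × 0.90000 = 0.62568
Parallel ([0.62568] and D): 1 − (1 − 0.62568)(1 − 0.76000) = 0.91016
Series ([0.91016] and E): 0.91016 × 0.93000 = 0.84645
Parallel ([0.84645], F, and G): 1 − (1 − 0.84645)(1 − 0.80000)(1 − 0.82000) = 0.994

0.994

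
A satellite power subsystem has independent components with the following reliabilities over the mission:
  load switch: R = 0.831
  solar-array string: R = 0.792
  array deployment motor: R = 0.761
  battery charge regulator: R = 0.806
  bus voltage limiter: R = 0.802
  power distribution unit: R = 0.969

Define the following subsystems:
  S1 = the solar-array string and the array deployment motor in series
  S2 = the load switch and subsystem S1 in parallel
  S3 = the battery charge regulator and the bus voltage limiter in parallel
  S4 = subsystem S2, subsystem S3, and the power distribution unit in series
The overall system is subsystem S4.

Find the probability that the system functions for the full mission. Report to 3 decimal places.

0.869

Series (solar-array string and array deployment motor): 0.79200 × 0.76100 = 0.60271
Parallel (load switch and [0.60271]): 1 − (1 − 0.83100)(1 − 0.60271) = 0.93286
Parallel (battery charge regulator and bus voltage limiter): 1 − (1 − 0.80600)(1 − 0.80200) = 0.96159
Series ([0.93286], [0.96159], and power distribution unit): 0.93286 × 0.96159 × 0.96900 = 0.869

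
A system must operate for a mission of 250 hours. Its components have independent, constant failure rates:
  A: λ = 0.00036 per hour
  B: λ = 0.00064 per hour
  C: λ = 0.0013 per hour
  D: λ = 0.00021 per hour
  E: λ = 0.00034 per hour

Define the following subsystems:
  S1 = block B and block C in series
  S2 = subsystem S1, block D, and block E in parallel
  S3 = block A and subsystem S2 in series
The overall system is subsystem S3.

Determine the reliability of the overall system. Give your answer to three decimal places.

R(A) = exp(−0.00036 × 250) = 0.91393
R(B) = exp(−0.00064 × 250) = 0.85214
R(C) = exp(−0.0013 × 250) = 0.72253
R(D) = exp(−0.00021 × 250) = 0.94885
R(E) = exp(−0.00034 × 250) = 0.91851
Series (B and C): 0.85214 × 0.72253 = 0.61570
Parallel ([0.61570], D, and E): 1 − (1 − 0.61570)(1 − 0.94885)(1 − 0.91851) = 0.99840
Series (A and [0.99840]): 0.91393 × 0.99840 = 0.912

0.912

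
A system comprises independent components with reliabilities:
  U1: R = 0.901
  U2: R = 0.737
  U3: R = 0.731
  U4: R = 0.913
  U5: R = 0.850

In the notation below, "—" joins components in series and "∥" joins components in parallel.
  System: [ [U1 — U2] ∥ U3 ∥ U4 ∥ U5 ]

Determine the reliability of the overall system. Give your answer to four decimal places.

Series (U1 and U2): 0.901000 × 0.737000 = 0.664037
Parallel ([0.664037], U3, U4, and U5): 1 − (1 − 0.664037)(1 − 0.731000)(1 − 0.913000)(1 − 0.850000) = 0.9988

0.9988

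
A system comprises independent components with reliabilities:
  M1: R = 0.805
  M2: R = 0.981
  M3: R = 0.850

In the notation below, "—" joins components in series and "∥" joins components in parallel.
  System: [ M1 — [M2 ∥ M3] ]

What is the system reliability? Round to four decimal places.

Parallel (M2 and M3): 1 − (1 − 0.981000)(1 − 0.850000) = 0.997150
Series (M1 and [0.997150]): 0.805000 × 0.997150 = 0.8027

0.8027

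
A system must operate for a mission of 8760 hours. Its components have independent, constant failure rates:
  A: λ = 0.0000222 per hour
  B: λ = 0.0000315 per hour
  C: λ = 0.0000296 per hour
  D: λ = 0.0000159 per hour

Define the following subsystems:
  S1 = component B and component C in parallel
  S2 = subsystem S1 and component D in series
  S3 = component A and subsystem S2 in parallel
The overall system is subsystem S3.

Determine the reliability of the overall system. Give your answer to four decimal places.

0.9686

R(A) = exp(−0.0000222 × 8760) = 0.823269
R(B) = exp(−0.0000315 × 8760) = 0.758858
R(C) = exp(−0.0000296 × 8760) = 0.771595
R(D) = exp(−0.0000159 × 8760) = 0.869981
Parallel (B and C): 1 − (1 − 0.758858)(1 − 0.771595) = 0.944922
Series ([0.944922] and D): 0.944922 × 0.869981 = 0.822064
Parallel (A and [0.822064]): 1 − (1 − 0.823269)(1 − 0.822064) = 0.9686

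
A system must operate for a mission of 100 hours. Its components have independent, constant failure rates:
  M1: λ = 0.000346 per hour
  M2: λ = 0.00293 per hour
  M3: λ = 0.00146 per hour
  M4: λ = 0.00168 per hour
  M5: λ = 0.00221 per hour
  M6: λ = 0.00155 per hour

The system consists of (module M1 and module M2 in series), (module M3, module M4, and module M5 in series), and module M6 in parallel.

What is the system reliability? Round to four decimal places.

R(M1) = exp(−0.000346 × 100) = 0.965992
R(M2) = exp(−0.00293 × 100) = 0.746022
R(M3) = exp(−0.00146 × 100) = 0.864158
R(M4) = exp(−0.00168 × 100) = 0.845354
R(M5) = exp(−0.00221 × 100) = 0.801717
R(M6) = exp(−0.00155 × 100) = 0.856415
Series (M1 and M2): 0.965992 × 0.746022 = 0.720651
Series (M3, M4, and M5): 0.864158 × 0.845354 × 0.801717 = 0.585670
Parallel ([0.720651], [0.585670], and M6): 1 − (1 − 0.720651)(1 − 0.585670)(1 − 0.856415) = 0.9834

0.9834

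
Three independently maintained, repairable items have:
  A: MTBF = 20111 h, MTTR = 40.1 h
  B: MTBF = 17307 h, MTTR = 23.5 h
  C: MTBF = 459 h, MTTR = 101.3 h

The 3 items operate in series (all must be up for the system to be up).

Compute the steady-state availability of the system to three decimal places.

0.816

A(A) = MTBF/(MTBF+MTTR) = 20111/(20111+40.1) = 0.998010
A(B) = MTBF/(MTBF+MTTR) = 17307/(17307+23.5) = 0.998644
A(C) = MTBF/(MTBF+MTTR) = 459/(459+101.3) = 0.819204
Series availability: 0.998010 × 0.998644 × 0.819204 = 0.816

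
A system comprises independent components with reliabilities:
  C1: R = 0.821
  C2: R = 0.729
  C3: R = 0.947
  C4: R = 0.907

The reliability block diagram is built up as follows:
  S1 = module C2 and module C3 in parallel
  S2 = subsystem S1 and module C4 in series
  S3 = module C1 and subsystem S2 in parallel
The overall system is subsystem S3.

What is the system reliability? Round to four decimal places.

0.9810

Parallel (C2 and C3): 1 − (1 − 0.729000)(1 − 0.947000) = 0.985637
Series ([0.985637] and C4): 0.985637 × 0.907000 = 0.893973
Parallel (C1 and [0.893973]): 1 − (1 − 0.821000)(1 − 0.893973) = 0.9810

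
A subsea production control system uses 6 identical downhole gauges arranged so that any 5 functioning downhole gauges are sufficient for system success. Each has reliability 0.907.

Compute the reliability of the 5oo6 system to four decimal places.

0.8992

R = Σ_{i=5}^{6} C(6,i) p^i (1−p)^{6−i} with p = 0.907
C(6,5)·0.907^5·0.093^1 = 0.342508
C(6,6)·0.907^6·0.093^0 = 0.556729
Sum = 0.8992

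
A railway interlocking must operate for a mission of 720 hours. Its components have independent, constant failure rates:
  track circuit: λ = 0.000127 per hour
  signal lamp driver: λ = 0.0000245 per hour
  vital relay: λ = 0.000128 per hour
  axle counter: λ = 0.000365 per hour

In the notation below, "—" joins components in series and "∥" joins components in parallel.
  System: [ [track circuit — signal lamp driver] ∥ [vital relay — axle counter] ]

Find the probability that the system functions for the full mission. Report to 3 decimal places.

R(track circuit) = exp(−0.000127 × 720) = 0.91262
R(signal lamp driver) = exp(−0.0000245 × 720) = 0.98251
R(vital relay) = exp(−0.000128 × 720) = 0.91196
R(axle counter) = exp(−0.000365 × 720) = 0.76890
Series (track circuit and signal lamp driver): 0.91262 × 0.98251 = 0.89666
Series (vital relay and axle counter): 0.91196 × 0.76890 = 0.70121
Parallel ([0.89666] and [0.70121]): 1 − (1 − 0.89666)(1 − 0.70121) = 0.969

0.969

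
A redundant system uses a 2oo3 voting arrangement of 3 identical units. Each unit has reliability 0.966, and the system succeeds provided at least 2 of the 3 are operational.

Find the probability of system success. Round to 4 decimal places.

0.9966

R = Σ_{i=2}^{3} C(3,i) p^i (1−p)^{3−i} with p = 0.966
C(3,2)·0.966^2·0.034^1 = 0.095182
C(3,3)·0.966^3·0.034^0 = 0.901429
Sum = 0.9966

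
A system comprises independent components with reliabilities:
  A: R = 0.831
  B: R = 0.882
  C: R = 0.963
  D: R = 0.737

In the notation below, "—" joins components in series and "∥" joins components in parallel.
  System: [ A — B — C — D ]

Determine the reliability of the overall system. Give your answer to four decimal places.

0.5202

Series (A, B, C, and D): 0.831000 × 0.882000 × 0.963000 × 0.737000 = 0.5202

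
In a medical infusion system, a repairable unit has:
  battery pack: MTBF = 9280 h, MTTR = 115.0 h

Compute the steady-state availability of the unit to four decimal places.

A(battery pack) = MTBF/(MTBF+MTTR) = 9280/(9280+115.0) = 0.9878

0.9878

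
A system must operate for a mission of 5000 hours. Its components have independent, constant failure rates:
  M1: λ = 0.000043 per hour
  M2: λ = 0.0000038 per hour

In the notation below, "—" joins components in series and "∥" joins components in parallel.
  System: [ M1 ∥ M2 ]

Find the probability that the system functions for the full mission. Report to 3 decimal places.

0.996

R(M1) = exp(−0.000043 × 5000) = 0.80654
R(M2) = exp(−0.0000038 × 5000) = 0.98118
Parallel (M1 and M2): 1 − (1 − 0.80654)(1 − 0.98118) = 0.996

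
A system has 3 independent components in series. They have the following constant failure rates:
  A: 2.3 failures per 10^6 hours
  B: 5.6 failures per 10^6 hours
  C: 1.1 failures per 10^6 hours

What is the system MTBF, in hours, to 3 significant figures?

Series of exponential components: λ_sys = Σ λ_i
λ_sys = 0.0000023 + 0.0000056 + 0.0000011 = 9.0000e-06 /h
MTBF = 1 / λ_sys = 111000 h

111000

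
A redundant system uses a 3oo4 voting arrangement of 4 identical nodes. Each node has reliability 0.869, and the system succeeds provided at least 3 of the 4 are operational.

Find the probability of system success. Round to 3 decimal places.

0.914

R = Σ_{i=3}^{4} C(4,i) p^i (1−p)^{4−i} with p = 0.869
C(4,3)·0.869^3·0.131^1 = 0.34387
C(4,4)·0.869^4·0.131^0 = 0.57027
Sum = 0.914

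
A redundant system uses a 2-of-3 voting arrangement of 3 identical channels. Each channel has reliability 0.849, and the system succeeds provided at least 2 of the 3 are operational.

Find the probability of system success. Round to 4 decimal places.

R = Σ_{i=2}^{3} C(3,i) p^i (1−p)^{3−i} with p = 0.849
C(3,2)·0.849^2·0.151^1 = 0.326523
C(3,3)·0.849^3·0.151^0 = 0.611960
Sum = 0.9385

0.9385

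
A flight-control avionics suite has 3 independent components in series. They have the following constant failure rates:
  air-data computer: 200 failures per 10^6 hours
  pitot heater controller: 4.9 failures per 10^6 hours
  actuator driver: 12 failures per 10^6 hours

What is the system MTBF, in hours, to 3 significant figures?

4610

Series of exponential components: λ_sys = Σ λ_i
λ_sys = 0.00020 + 0.0000049 + 0.000012 = 2.1690e-04 /h
MTBF = 1 / λ_sys = 4610 h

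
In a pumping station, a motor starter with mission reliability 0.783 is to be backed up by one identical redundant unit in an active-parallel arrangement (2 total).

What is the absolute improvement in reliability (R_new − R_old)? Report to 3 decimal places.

R_before = 0.783
R_after = 1 − (1 − 0.783)^2 = 0.953
ΔR = 0.953 − 0.783 = 0.170

0.170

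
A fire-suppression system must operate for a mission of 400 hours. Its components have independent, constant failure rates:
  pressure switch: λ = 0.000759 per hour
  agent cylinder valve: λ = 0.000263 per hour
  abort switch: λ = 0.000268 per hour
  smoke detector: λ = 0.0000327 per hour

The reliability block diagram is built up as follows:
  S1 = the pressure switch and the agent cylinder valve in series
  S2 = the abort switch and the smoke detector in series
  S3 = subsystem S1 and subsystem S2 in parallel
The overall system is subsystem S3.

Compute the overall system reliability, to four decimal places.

R(pressure switch) = exp(−0.000759 × 400) = 0.738156
R(agent cylinder valve) = exp(−0.000263 × 400) = 0.900144
R(abort switch) = exp(−0.000268 × 400) = 0.898346
R(smoke detector) = exp(−0.0000327 × 400) = 0.987005
Series (pressure switch and agent cylinder valve): 0.738156 × 0.900144 = 0.664447
Series (abort switch and smoke detector): 0.898346 × 0.987005 = 0.886672
Parallel ([0.664447] and [0.886672]): 1 − (1 − 0.664447)(1 − 0.886672) = 0.9620

0.9620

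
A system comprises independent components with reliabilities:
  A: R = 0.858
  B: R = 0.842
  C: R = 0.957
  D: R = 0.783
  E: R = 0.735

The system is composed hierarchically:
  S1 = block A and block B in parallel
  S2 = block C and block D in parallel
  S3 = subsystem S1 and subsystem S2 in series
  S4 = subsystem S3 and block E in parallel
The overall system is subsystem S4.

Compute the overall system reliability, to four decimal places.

0.9916

Parallel (A and B): 1 − (1 − 0.858000)(1 − 0.842000) = 0.977564
Parallel (C and D): 1 − (1 − 0.957000)(1 − 0.783000) = 0.990669
Series ([0.977564] and [0.990669]): 0.977564 × 0.990669 = 0.968442
Parallel ([0.968442] and E): 1 − (1 − 0.968442)(1 − 0.735000) = 0.9916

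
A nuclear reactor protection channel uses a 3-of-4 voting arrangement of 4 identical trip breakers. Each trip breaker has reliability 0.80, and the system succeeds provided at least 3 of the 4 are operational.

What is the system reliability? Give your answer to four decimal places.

0.8192

R = Σ_{i=3}^{4} C(4,i) p^i (1−p)^{4−i} with p = 0.80
C(4,3)·0.80^3·0.20^1 = 0.409600
C(4,4)·0.80^4·0.20^0 = 0.409600
Sum = 0.8192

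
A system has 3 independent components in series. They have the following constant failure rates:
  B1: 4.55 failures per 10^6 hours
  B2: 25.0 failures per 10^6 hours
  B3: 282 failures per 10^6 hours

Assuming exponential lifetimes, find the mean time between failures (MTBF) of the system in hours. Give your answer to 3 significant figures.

Series of exponential components: λ_sys = Σ λ_i
λ_sys = 0.00000455 + 0.0000250 + 0.000282 = 3.1155e-04 /h
MTBF = 1 / λ_sys = 3210 h

3210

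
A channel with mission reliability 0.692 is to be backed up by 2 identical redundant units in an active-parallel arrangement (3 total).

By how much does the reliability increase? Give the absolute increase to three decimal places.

0.279

R_before = 0.692
R_after = 1 − (1 − 0.692)^3 = 0.971
ΔR = 0.971 − 0.692 = 0.279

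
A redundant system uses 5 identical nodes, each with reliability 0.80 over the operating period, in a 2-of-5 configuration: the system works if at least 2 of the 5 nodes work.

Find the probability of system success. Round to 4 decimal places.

0.9933

R = Σ_{i=2}^{5} C(5,i) p^i (1−p)^{5−i} with p = 0.80
C(5,2)·0.80^2·0.20^3 = 0.051200
C(5,3)·0.80^3·0.20^2 = 0.204800
C(5,4)·0.80^4·0.20^1 = 0.409600
C(5,5)·0.80^5·0.20^0 = 0.327680
Sum = 0.9933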